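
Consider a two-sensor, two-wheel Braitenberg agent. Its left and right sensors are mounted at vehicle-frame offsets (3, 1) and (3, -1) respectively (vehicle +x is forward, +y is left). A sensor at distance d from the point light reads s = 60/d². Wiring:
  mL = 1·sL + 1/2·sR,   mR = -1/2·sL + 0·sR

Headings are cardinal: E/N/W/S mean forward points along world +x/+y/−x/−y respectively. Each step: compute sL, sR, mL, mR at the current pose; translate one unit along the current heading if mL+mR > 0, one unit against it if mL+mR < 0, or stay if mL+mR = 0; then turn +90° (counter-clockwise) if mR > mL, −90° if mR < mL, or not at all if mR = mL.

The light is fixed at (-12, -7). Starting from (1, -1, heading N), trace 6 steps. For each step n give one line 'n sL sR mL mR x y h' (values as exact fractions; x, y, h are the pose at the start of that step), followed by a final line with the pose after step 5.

0 4/15 60/277 1558/4155 -2/15 1 -1 N
1 3/16 15/73 339/1168 -3/32 1 0 E
2 60/241 12/37 3666/8917 -30/241 2 0 S
3 30/73 6/17 729/1241 -15/73 2 -1 W
4 4/15 60/277 1558/4155 -2/15 1 -1 N
5 3/16 15/73 339/1168 -3/32 1 0 E
final 2 0 S

n=0: pose=(1,-1,N); sL=4/15, sR=60/277; mL=1558/4155, mR=-2/15; mL+mR=1004/4155 → advance +1; mR−mL=-704/1385 → turn -1·90°
n=1: pose=(1,0,E); sL=3/16, sR=15/73; mL=339/1168, mR=-3/32; mL+mR=459/2336 → advance +1; mR−mL=-897/2336 → turn -1·90°
n=2: pose=(2,0,S); sL=60/241, sR=12/37; mL=3666/8917, mR=-30/241; mL+mR=2556/8917 → advance +1; mR−mL=-4776/8917 → turn -1·90°
n=3: pose=(2,-1,W); sL=30/73, sR=6/17; mL=729/1241, mR=-15/73; mL+mR=474/1241 → advance +1; mR−mL=-984/1241 → turn -1·90°
n=4: pose=(1,-1,N); sL=4/15, sR=60/277; mL=1558/4155, mR=-2/15; mL+mR=1004/4155 → advance +1; mR−mL=-704/1385 → turn -1·90°
n=5: pose=(1,0,E); sL=3/16, sR=15/73; mL=339/1168, mR=-3/32; mL+mR=459/2336 → advance +1; mR−mL=-897/2336 → turn -1·90°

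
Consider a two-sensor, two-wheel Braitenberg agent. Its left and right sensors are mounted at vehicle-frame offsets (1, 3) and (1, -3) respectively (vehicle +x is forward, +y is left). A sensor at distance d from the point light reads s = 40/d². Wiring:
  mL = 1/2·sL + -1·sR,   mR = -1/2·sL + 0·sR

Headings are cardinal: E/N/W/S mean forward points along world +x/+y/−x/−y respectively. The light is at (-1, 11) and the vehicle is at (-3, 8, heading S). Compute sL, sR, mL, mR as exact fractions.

left sensor world pos  = (0, 7); dL² = 17
right sensor world pos = (-6, 7); dR² = 41
sL = 40/17 = 40/17
sR = 40/41 = 40/41
mL = 1/2·sL + -1·sR = 140/697
mR = -1/2·sL + 0·sR = -20/17

40/17 40/41 140/697 -20/17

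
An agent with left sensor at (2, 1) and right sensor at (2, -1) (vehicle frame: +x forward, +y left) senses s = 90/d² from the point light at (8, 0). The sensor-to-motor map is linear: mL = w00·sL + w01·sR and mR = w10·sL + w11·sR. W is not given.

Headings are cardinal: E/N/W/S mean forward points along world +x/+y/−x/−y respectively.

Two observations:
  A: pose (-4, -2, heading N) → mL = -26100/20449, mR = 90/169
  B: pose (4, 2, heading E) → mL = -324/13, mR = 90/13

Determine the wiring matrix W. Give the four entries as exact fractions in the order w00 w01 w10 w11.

-1 -1 1 0

obs A: pose=(-4,-2,N) → sL=90/169, sR=90/121, mL=-26100/20449, mR=90/169
obs B: pose=(4,2,E) → sL=90/13, sR=18, mL=-324/13, mR=90/13
sensor matrix S = [[90/169, 90/121], [90/13, 18]]; det S = 90720/20449
solve [mL_A; mL_B] = S·[w00; w01] and [mR_A; mR_B] = S·[w10; w11]:
  w00 = -1, w01 = -1, w10 = 1, w11 = 0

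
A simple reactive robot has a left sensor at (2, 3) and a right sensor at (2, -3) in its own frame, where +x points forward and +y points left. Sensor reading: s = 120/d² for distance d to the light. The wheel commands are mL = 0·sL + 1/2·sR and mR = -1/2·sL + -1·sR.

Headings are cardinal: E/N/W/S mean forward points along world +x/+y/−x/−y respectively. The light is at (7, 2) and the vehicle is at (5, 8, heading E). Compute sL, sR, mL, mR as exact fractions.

40/27 40/3 20/3 -380/27

left sensor world pos  = (7, 11); dL² = 81
right sensor world pos = (7, 5); dR² = 9
sL = 120/81 = 40/27
sR = 120/9 = 40/3
mL = 0·sL + 1/2·sR = 20/3
mR = -1/2·sL + -1·sR = -380/27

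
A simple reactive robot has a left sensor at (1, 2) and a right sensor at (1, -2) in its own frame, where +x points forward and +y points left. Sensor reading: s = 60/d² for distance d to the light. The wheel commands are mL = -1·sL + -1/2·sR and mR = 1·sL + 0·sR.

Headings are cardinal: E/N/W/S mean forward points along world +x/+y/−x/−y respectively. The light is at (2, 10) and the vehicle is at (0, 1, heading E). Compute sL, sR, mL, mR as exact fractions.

left sensor world pos  = (1, 3); dL² = 50
right sensor world pos = (1, -1); dR² = 122
sL = 60/50 = 6/5
sR = 60/122 = 30/61
mL = -1·sL + -1/2·sR = -441/305
mR = 1·sL + 0·sR = 6/5

6/5 30/61 -441/305 6/5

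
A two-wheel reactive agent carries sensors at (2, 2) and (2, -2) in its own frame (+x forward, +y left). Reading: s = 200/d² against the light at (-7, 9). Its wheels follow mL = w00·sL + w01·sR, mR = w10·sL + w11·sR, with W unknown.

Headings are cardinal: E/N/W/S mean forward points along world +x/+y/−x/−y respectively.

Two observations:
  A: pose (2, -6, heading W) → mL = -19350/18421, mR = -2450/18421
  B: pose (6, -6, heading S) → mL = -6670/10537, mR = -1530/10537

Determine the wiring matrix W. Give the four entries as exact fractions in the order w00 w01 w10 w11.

obs A: pose=(2,-6,W) → sL=100/169, sR=100/109, mL=-19350/18421, mR=-2450/18421
obs B: pose=(6,-6,S) → sL=100/257, sR=20/41, mL=-6670/10537, mR=-1530/10537
sensor matrix S = [[100/169, 100/109], [100/257, 20/41]]; det S = -13264000/194102077
solve [mL_A; mL_B] = S·[w00; w01] and [mR_A; mR_B] = S·[w10; w11]:
  w00 = -1, w01 = -1/2, w10 = -1, w11 = 1/2

-1 -1/2 -1 1/2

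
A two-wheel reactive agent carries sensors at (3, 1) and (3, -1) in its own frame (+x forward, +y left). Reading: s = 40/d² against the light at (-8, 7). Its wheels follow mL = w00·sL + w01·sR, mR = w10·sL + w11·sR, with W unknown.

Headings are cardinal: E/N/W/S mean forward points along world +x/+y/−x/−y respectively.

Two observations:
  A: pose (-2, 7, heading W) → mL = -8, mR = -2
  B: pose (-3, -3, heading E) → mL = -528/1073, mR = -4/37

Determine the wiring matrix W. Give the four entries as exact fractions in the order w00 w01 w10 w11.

obs A: pose=(-2,7,W) → sL=4, sR=4, mL=-8, mR=-2
obs B: pose=(-3,-3,E) → sL=8/29, sR=8/37, mL=-528/1073, mR=-4/37
sensor matrix S = [[4, 4], [8/29, 8/37]]; det S = -256/1073
solve [mL_A; mL_B] = S·[w00; w01] and [mR_A; mR_B] = S·[w10; w11]:
  w00 = -1, w01 = -1, w10 = 0, w11 = -1/2

-1 -1 0 -1/2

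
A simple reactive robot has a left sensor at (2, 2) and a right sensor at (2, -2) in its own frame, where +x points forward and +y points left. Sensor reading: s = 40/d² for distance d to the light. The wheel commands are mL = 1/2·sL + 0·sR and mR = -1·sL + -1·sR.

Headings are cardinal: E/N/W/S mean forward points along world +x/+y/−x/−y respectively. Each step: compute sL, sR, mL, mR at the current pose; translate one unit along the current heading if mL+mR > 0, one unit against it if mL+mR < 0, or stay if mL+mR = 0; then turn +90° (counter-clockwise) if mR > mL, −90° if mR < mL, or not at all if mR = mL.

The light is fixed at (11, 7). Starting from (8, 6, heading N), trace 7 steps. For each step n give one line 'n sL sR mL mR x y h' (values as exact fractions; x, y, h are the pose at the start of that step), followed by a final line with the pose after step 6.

n=0: pose=(8,6,N); sL=20/13, sR=20; mL=10/13, mR=-280/13; mL+mR=-270/13 → advance -1; mR−mL=-290/13 → turn -1·90°
n=1: pose=(8,5,E); sL=40, sR=40/17; mL=20, mR=-720/17; mL+mR=-380/17 → advance -1; mR−mL=-1060/17 → turn -1·90°
n=2: pose=(7,5,S); sL=2, sR=10/13; mL=1, mR=-36/13; mL+mR=-23/13 → advance -1; mR−mL=-49/13 → turn -1·90°
n=3: pose=(7,6,W); sL=8/9, sR=40/37; mL=4/9, mR=-656/333; mL+mR=-508/333 → advance -1; mR−mL=-268/111 → turn -1·90°
n=4: pose=(8,6,N); sL=20/13, sR=20; mL=10/13, mR=-280/13; mL+mR=-270/13 → advance -1; mR−mL=-290/13 → turn -1·90°
n=5: pose=(8,5,E); sL=40, sR=40/17; mL=20, mR=-720/17; mL+mR=-380/17 → advance -1; mR−mL=-1060/17 → turn -1·90°
n=6: pose=(7,5,S); sL=2, sR=10/13; mL=1, mR=-36/13; mL+mR=-23/13 → advance -1; mR−mL=-49/13 → turn -1·90°

0 20/13 20 10/13 -280/13 8 6 N
1 40 40/17 20 -720/17 8 5 E
2 2 10/13 1 -36/13 7 5 S
3 8/9 40/37 4/9 -656/333 7 6 W
4 20/13 20 10/13 -280/13 8 6 N
5 40 40/17 20 -720/17 8 5 E
6 2 10/13 1 -36/13 7 5 S
final 7 6 W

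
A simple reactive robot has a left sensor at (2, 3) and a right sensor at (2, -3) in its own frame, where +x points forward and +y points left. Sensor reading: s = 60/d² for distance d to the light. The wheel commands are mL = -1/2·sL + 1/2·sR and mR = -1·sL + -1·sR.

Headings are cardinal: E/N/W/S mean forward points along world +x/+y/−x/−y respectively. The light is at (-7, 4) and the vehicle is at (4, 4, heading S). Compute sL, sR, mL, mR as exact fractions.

3/10 15/17 99/340 -201/170

left sensor world pos  = (7, 2); dL² = 200
right sensor world pos = (1, 2); dR² = 68
sL = 60/200 = 3/10
sR = 60/68 = 15/17
mL = -1/2·sL + 1/2·sR = 99/340
mR = -1·sL + -1·sR = -201/170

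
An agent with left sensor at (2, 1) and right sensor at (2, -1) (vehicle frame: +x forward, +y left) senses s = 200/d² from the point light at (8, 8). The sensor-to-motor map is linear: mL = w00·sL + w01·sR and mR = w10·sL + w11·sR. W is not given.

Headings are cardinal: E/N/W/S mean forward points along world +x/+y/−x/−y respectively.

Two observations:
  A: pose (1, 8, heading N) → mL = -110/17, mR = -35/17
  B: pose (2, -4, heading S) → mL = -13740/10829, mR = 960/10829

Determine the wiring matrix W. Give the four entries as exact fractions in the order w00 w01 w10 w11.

obs A: pose=(1,8,N) → sL=50/17, sR=5, mL=-110/17, mR=-35/17
obs B: pose=(2,-4,S) → sL=200/221, sR=40/49, mL=-13740/10829, mR=960/10829
sensor matrix S = [[50/17, 5], [200/221, 40/49]]; det S = -23000/10829
solve [mL_A; mL_B] = S·[w00; w01] and [mR_A; mR_B] = S·[w10; w11]:
  w00 = -1/2, w01 = -1, w10 = 1, w11 = -1

-1/2 -1 1 -1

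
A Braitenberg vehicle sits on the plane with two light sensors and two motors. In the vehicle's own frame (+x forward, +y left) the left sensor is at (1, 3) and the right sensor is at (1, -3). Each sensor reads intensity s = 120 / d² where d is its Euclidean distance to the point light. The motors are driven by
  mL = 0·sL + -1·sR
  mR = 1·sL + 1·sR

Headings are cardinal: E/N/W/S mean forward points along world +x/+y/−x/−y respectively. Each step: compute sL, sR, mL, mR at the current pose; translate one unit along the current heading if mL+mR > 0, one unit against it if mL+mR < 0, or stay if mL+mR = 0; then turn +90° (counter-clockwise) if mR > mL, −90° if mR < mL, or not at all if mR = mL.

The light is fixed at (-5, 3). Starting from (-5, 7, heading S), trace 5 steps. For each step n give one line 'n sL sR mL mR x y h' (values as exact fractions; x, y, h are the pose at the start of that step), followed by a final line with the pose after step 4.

0 20/3 20/3 -20/3 40/3 -5 7 S
1 120/37 120 -120 4560/37 -5 6 E
2 6 15/4 -15/4 39/4 -4 6 N
3 120 120/49 -120/49 6000/49 -4 7 W
4 20/3 20/3 -20/3 40/3 -5 7 S
final -5 6 E

n=0: pose=(-5,7,S); sL=20/3, sR=20/3; mL=-20/3, mR=40/3; mL+mR=20/3 → advance +1; mR−mL=20 → turn +1·90°
n=1: pose=(-5,6,E); sL=120/37, sR=120; mL=-120, mR=4560/37; mL+mR=120/37 → advance +1; mR−mL=9000/37 → turn +1·90°
n=2: pose=(-4,6,N); sL=6, sR=15/4; mL=-15/4, mR=39/4; mL+mR=6 → advance +1; mR−mL=27/2 → turn +1·90°
n=3: pose=(-4,7,W); sL=120, sR=120/49; mL=-120/49, mR=6000/49; mL+mR=120 → advance +1; mR−mL=6120/49 → turn +1·90°
n=4: pose=(-5,7,S); sL=20/3, sR=20/3; mL=-20/3, mR=40/3; mL+mR=20/3 → advance +1; mR−mL=20 → turn +1·90°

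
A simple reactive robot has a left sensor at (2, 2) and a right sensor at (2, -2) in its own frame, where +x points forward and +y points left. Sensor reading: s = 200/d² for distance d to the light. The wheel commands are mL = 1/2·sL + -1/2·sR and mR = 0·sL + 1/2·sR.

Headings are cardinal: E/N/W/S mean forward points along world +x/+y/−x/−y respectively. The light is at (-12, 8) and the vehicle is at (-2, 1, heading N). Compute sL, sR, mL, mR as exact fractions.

left sensor world pos  = (-4, 3); dL² = 89
right sensor world pos = (0, 3); dR² = 169
sL = 200/89 = 200/89
sR = 200/169 = 200/169
mL = 1/2·sL + -1/2·sR = 8000/15041
mR = 0·sL + 1/2·sR = 100/169

200/89 200/169 8000/15041 100/169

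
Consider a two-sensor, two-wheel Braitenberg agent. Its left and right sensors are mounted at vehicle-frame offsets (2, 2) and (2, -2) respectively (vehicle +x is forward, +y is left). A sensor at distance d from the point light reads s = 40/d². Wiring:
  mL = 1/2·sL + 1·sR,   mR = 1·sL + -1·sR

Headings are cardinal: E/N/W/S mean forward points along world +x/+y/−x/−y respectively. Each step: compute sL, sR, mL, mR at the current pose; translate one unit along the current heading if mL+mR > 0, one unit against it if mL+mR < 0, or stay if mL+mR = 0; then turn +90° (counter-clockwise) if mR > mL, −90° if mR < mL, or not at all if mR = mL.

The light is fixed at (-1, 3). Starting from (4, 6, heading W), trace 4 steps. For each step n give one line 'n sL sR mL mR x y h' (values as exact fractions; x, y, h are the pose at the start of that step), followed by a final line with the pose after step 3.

n=0: pose=(4,6,W); sL=4, sR=20/17; mL=54/17, mR=48/17; mL+mR=6 → advance +1; mR−mL=-6/17 → turn -1·90°
n=1: pose=(3,6,N); sL=40/29, sR=40/61; mL=2380/1769, mR=1280/1769; mL+mR=60/29 → advance +1; mR−mL=-1100/1769 → turn -1·90°
n=2: pose=(3,7,E); sL=5/9, sR=1; mL=23/18, mR=-4/9; mL+mR=5/6 → advance +1; mR−mL=-31/18 → turn -1·90°
n=3: pose=(4,7,S); sL=40/53, sR=40/13; mL=2380/689, mR=-1600/689; mL+mR=60/53 → advance +1; mR−mL=-3980/689 → turn -1·90°

0 4 20/17 54/17 48/17 4 6 W
1 40/29 40/61 2380/1769 1280/1769 3 6 N
2 5/9 1 23/18 -4/9 3 7 E
3 40/53 40/13 2380/689 -1600/689 4 7 S
final 4 6 W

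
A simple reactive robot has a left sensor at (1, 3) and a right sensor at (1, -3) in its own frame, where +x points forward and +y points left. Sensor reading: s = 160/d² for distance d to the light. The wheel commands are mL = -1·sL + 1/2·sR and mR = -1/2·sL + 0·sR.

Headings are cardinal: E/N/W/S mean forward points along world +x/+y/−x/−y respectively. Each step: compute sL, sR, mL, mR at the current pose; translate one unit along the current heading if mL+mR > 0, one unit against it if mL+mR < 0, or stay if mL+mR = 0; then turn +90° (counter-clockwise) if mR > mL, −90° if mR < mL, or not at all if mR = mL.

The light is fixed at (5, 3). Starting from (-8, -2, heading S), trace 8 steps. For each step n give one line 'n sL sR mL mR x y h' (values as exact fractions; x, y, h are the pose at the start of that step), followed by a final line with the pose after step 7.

0 20/17 40/73 -1120/1241 -10/17 -8 -2 S
1 32/29 160/193 -3856/5597 -16/29 -8 -1 E
2 80/149 16/13 152/1937 -40/149 -9 -1 N
3 160/173 160/233 -23440/40309 -80/173 -9 -2 E
4 8/17 1 1/34 -4/17 -10 -2 N
5 32/41 160/277 -5584/11357 -16/41 -10 -3 E
6 80/193 80/97 -40/18721 -40/193 -11 -3 N
7 160/241 32/65 -6544/15665 -80/241 -11 -4 E
final -12 -4 N

n=0: pose=(-8,-2,S); sL=20/17, sR=40/73; mL=-1120/1241, mR=-10/17; mL+mR=-1850/1241 → advance -1; mR−mL=390/1241 → turn +1·90°
n=1: pose=(-8,-1,E); sL=32/29, sR=160/193; mL=-3856/5597, mR=-16/29; mL+mR=-6944/5597 → advance -1; mR−mL=768/5597 → turn +1·90°
n=2: pose=(-9,-1,N); sL=80/149, sR=16/13; mL=152/1937, mR=-40/149; mL+mR=-368/1937 → advance -1; mR−mL=-672/1937 → turn -1·90°
n=3: pose=(-9,-2,E); sL=160/173, sR=160/233; mL=-23440/40309, mR=-80/173; mL+mR=-42080/40309 → advance -1; mR−mL=4800/40309 → turn +1·90°
n=4: pose=(-10,-2,N); sL=8/17, sR=1; mL=1/34, mR=-4/17; mL+mR=-7/34 → advance -1; mR−mL=-9/34 → turn -1·90°
n=5: pose=(-10,-3,E); sL=32/41, sR=160/277; mL=-5584/11357, mR=-16/41; mL+mR=-10016/11357 → advance -1; mR−mL=1152/11357 → turn +1·90°
n=6: pose=(-11,-3,N); sL=80/193, sR=80/97; mL=-40/18721, mR=-40/193; mL+mR=-3920/18721 → advance -1; mR−mL=-3840/18721 → turn -1·90°
n=7: pose=(-11,-4,E); sL=160/241, sR=32/65; mL=-6544/15665, mR=-80/241; mL+mR=-11744/15665 → advance -1; mR−mL=1344/15665 → turn +1·90°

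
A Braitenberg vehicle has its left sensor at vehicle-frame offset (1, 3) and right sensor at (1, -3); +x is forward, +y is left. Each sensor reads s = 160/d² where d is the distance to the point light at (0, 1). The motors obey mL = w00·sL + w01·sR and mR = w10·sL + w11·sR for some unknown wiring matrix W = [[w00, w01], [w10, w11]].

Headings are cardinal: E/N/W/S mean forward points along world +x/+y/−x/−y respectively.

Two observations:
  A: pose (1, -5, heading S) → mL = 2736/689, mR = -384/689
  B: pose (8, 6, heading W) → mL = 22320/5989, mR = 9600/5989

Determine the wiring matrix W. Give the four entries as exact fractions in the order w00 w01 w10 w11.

1 1/2 1 -1

obs A: pose=(1,-5,S) → sL=32/13, sR=160/53, mL=2736/689, mR=-384/689
obs B: pose=(8,6,W) → sL=160/53, sR=160/113, mL=22320/5989, mR=9600/5989
sensor matrix S = [[32/13, 160/53], [160/53, 160/113]]; det S = -23224320/4126421
solve [mL_A; mL_B] = S·[w00; w01] and [mR_A; mR_B] = S·[w10; w11]:
  w00 = 1, w01 = 1/2, w10 = 1, w11 = -1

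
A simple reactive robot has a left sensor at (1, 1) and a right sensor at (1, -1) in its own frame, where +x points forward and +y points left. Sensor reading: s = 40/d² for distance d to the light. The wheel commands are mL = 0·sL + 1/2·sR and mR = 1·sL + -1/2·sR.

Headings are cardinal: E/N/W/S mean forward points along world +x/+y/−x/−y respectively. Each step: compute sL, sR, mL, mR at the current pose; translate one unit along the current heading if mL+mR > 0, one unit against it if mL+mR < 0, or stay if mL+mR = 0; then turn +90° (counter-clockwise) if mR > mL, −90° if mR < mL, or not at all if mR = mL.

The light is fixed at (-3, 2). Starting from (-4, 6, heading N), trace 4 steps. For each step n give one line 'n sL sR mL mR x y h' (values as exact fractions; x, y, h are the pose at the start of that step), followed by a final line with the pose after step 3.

0 40/29 8/5 4/5 84/145 -4 6 N
1 10/9 5/2 5/4 -5/36 -4 7 E
2 40/17 40/17 20/17 20/17 -3 7 S
3 4 4 2 2 -3 6 S
final -3 5 S

n=0: pose=(-4,6,N); sL=40/29, sR=8/5; mL=4/5, mR=84/145; mL+mR=40/29 → advance +1; mR−mL=-32/145 → turn -1·90°
n=1: pose=(-4,7,E); sL=10/9, sR=5/2; mL=5/4, mR=-5/36; mL+mR=10/9 → advance +1; mR−mL=-25/18 → turn -1·90°
n=2: pose=(-3,7,S); sL=40/17, sR=40/17; mL=20/17, mR=20/17; mL+mR=40/17 → advance +1; mR−mL=0 → turn +0·90°
n=3: pose=(-3,6,S); sL=4, sR=4; mL=2, mR=2; mL+mR=4 → advance +1; mR−mL=0 → turn +0·90°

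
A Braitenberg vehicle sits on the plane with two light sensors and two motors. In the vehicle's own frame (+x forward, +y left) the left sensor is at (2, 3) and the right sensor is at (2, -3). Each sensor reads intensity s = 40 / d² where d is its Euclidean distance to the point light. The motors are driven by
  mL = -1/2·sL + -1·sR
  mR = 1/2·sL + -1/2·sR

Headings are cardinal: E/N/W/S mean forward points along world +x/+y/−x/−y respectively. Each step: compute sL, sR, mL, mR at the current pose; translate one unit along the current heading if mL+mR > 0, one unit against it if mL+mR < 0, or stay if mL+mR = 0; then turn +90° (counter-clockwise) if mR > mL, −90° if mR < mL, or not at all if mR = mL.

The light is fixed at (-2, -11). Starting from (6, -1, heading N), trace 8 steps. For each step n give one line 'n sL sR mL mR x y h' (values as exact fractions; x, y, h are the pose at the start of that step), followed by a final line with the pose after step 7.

n=0: pose=(6,-1,N); sL=40/169, sR=8/53; mL=-2412/8957, mR=384/8957; mL+mR=-12/53 → advance -1; mR−mL=2796/8957 → turn +1·90°
n=1: pose=(6,-2,W); sL=5/9, sR=2/9; mL=-1/2, mR=1/6; mL+mR=-1/3 → advance -1; mR−mL=2/3 → turn +1·90°
n=2: pose=(7,-2,S); sL=40/193, sR=8/17; mL=-1884/3281, mR=-432/3281; mL+mR=-12/17 → advance -1; mR−mL=1452/3281 → turn +1·90°
n=3: pose=(7,-1,E); sL=4/29, sR=4/17; mL=-150/493, mR=-24/493; mL+mR=-6/17 → advance -1; mR−mL=126/493 → turn +1·90°
n=4: pose=(6,-1,N); sL=40/169, sR=8/53; mL=-2412/8957, mR=384/8957; mL+mR=-12/53 → advance -1; mR−mL=2796/8957 → turn +1·90°
n=5: pose=(6,-2,W); sL=5/9, sR=2/9; mL=-1/2, mR=1/6; mL+mR=-1/3 → advance -1; mR−mL=2/3 → turn +1·90°
n=6: pose=(7,-2,S); sL=40/193, sR=8/17; mL=-1884/3281, mR=-432/3281; mL+mR=-12/17 → advance -1; mR−mL=1452/3281 → turn +1·90°
n=7: pose=(7,-1,E); sL=4/29, sR=4/17; mL=-150/493, mR=-24/493; mL+mR=-6/17 → advance -1; mR−mL=126/493 → turn +1·90°

0 40/169 8/53 -2412/8957 384/8957 6 -1 N
1 5/9 2/9 -1/2 1/6 6 -2 W
2 40/193 8/17 -1884/3281 -432/3281 7 -2 S
3 4/29 4/17 -150/493 -24/493 7 -1 E
4 40/169 8/53 -2412/8957 384/8957 6 -1 N
5 5/9 2/9 -1/2 1/6 6 -2 W
6 40/193 8/17 -1884/3281 -432/3281 7 -2 S
7 4/29 4/17 -150/493 -24/493 7 -1 E
final 6 -1 N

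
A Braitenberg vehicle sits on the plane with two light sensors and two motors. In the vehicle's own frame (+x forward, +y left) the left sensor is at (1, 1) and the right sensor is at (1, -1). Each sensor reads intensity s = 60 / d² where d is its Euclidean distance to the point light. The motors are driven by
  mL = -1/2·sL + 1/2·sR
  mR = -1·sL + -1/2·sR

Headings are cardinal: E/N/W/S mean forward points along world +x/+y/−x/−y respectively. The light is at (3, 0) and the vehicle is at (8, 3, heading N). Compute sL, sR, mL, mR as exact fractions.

15/8 15/13 -75/208 -255/104

left sensor world pos  = (7, 4); dL² = 32
right sensor world pos = (9, 4); dR² = 52
sL = 60/32 = 15/8
sR = 60/52 = 15/13
mL = -1/2·sL + 1/2·sR = -75/208
mR = -1·sL + -1/2·sR = -255/104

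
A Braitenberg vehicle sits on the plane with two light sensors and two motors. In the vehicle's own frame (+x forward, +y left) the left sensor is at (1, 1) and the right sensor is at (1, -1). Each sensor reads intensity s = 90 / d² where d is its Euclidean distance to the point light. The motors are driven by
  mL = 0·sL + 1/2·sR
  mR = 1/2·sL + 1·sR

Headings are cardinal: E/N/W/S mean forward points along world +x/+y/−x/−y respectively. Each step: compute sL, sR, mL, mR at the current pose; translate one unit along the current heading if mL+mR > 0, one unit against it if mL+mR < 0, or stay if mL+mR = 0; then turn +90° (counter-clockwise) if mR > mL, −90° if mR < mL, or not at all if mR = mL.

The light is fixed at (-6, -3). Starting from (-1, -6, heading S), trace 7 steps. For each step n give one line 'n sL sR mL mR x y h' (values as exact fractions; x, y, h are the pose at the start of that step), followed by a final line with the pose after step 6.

0 45/26 45/16 45/32 765/208 -1 -6 S
1 2 90/61 45/61 151/61 -1 -7 E
2 45/17 45/29 45/58 2835/986 0 -7 N
3 90/41 90/29 45/29 4995/1189 0 -6 W
4 45/26 45/16 45/32 765/208 -1 -6 S
5 2 90/61 45/61 151/61 -1 -7 E
6 45/17 45/29 45/58 2835/986 0 -7 N
final 0 -6 W

n=0: pose=(-1,-6,S); sL=45/26, sR=45/16; mL=45/32, mR=765/208; mL+mR=2115/416 → advance +1; mR−mL=945/416 → turn +1·90°
n=1: pose=(-1,-7,E); sL=2, sR=90/61; mL=45/61, mR=151/61; mL+mR=196/61 → advance +1; mR−mL=106/61 → turn +1·90°
n=2: pose=(0,-7,N); sL=45/17, sR=45/29; mL=45/58, mR=2835/986; mL+mR=1800/493 → advance +1; mR−mL=1035/493 → turn +1·90°
n=3: pose=(0,-6,W); sL=90/41, sR=90/29; mL=45/29, mR=4995/1189; mL+mR=6840/1189 → advance +1; mR−mL=3150/1189 → turn +1·90°
n=4: pose=(-1,-6,S); sL=45/26, sR=45/16; mL=45/32, mR=765/208; mL+mR=2115/416 → advance +1; mR−mL=945/416 → turn +1·90°
n=5: pose=(-1,-7,E); sL=2, sR=90/61; mL=45/61, mR=151/61; mL+mR=196/61 → advance +1; mR−mL=106/61 → turn +1·90°
n=6: pose=(0,-7,N); sL=45/17, sR=45/29; mL=45/58, mR=2835/986; mL+mR=1800/493 → advance +1; mR−mL=1035/493 → turn +1·90°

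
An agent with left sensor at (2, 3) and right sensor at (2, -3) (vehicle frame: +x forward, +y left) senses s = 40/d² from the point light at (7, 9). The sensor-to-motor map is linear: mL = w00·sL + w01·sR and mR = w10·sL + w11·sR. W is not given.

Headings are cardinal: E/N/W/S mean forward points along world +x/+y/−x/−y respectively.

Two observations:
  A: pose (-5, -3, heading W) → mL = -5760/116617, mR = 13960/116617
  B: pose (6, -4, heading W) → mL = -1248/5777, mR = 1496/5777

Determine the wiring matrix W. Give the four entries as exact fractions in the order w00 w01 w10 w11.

obs A: pose=(-5,-3,W) → sL=40/421, sR=40/277, mL=-5760/116617, mR=13960/116617
obs B: pose=(6,-4,W) → sL=8/53, sR=40/109, mL=-1248/5777, mR=1496/5777
sensor matrix S = [[40/421, 40/277], [8/53, 40/109]]; det S = 8805120/673696409
solve [mL_A; mL_B] = S·[w00; w01] and [mR_A; mR_B] = S·[w10; w11]:
  w00 = 1, w01 = -1, w10 = 1/2, w11 = 1/2

1 -1 1/2 1/2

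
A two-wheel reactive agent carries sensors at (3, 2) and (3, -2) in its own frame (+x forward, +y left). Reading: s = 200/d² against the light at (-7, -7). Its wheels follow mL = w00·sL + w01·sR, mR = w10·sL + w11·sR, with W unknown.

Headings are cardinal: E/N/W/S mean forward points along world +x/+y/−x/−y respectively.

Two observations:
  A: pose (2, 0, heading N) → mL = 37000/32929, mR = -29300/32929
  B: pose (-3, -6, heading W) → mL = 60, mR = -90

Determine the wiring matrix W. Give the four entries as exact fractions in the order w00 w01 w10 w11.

obs A: pose=(2,0,N) → sL=200/149, sR=200/221, mL=37000/32929, mR=-29300/32929
obs B: pose=(-3,-6,W) → sL=100, sR=20, mL=60, mR=-90
sensor matrix S = [[200/149, 200/221], [100, 20]]; det S = -2096000/32929
solve [mL_A; mL_B] = S·[w00; w01] and [mR_A; mR_B] = S·[w10; w11]:
  w00 = 1/2, w01 = 1/2, w10 = -1, w11 = 1/2

1/2 1/2 -1 1/2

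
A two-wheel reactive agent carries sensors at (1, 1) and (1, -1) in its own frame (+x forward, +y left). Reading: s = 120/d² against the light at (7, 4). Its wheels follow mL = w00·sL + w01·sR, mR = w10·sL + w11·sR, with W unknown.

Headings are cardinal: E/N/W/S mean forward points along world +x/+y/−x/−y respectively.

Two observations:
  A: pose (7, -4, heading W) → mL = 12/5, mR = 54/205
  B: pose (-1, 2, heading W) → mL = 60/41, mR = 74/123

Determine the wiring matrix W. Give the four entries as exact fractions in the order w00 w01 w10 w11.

obs A: pose=(7,-4,W) → sL=60/41, sR=12/5, mL=12/5, mR=54/205
obs B: pose=(-1,2,W) → sL=4/3, sR=60/41, mL=60/41, mR=74/123
sensor matrix S = [[60/41, 12/5], [4/3, 60/41]]; det S = -8896/8405
solve [mL_A; mL_B] = S·[w00; w01] and [mR_A; mR_B] = S·[w10; w11]:
  w00 = 0, w01 = 1, w10 = 1, w11 = -1/2

0 1 1 -1/2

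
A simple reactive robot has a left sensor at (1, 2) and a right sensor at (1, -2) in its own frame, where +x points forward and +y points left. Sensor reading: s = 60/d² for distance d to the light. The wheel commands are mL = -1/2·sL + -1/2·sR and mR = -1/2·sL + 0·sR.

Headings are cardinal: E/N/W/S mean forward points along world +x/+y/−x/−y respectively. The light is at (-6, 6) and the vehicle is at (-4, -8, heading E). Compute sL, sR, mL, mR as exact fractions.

left sensor world pos  = (-3, -6); dL² = 153
right sensor world pos = (-3, -10); dR² = 265
sL = 60/153 = 20/51
sR = 60/265 = 12/53
mL = -1/2·sL + -1/2·sR = -836/2703
mR = -1/2·sL + 0·sR = -10/51

20/51 12/53 -836/2703 -10/51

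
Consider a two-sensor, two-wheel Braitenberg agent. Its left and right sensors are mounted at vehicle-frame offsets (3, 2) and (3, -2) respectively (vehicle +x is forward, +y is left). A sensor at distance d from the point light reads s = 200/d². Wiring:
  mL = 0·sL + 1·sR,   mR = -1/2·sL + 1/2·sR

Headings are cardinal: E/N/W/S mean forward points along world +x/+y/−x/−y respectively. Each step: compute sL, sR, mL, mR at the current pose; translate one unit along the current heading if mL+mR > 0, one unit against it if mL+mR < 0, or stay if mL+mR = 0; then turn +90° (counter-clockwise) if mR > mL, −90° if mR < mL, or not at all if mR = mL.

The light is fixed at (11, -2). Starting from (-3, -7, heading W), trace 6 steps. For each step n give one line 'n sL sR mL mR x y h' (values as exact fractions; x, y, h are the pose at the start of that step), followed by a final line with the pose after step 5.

0 100/169 100/149 100/149 1000/25181 -3 -7 W
1 200/293 200/173 200/173 12000/50689 -4 -7 N
2 50/37 10/9 10/9 -40/333 -4 -6 E
3 200/193 40/61 40/61 -2240/11773 -3 -6 S
4 100/169 100/149 100/149 1000/25181 -3 -7 W
5 200/293 200/173 200/173 12000/50689 -4 -7 N
final -4 -6 E

n=0: pose=(-3,-7,W); sL=100/169, sR=100/149; mL=100/149, mR=1000/25181; mL+mR=17900/25181 → advance +1; mR−mL=-15900/25181 → turn -1·90°
n=1: pose=(-4,-7,N); sL=200/293, sR=200/173; mL=200/173, mR=12000/50689; mL+mR=70600/50689 → advance +1; mR−mL=-46600/50689 → turn -1·90°
n=2: pose=(-4,-6,E); sL=50/37, sR=10/9; mL=10/9, mR=-40/333; mL+mR=110/111 → advance +1; mR−mL=-410/333 → turn -1·90°
n=3: pose=(-3,-6,S); sL=200/193, sR=40/61; mL=40/61, mR=-2240/11773; mL+mR=5480/11773 → advance +1; mR−mL=-9960/11773 → turn -1·90°
n=4: pose=(-3,-7,W); sL=100/169, sR=100/149; mL=100/149, mR=1000/25181; mL+mR=17900/25181 → advance +1; mR−mL=-15900/25181 → turn -1·90°
n=5: pose=(-4,-7,N); sL=200/293, sR=200/173; mL=200/173, mR=12000/50689; mL+mR=70600/50689 → advance +1; mR−mL=-46600/50689 → turn -1·90°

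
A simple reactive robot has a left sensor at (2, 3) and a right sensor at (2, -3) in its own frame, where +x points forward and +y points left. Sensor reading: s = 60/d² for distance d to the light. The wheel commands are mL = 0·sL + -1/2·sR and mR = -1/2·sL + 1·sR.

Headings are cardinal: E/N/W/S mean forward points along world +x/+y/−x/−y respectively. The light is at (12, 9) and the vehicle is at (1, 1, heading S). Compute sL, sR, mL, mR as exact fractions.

15/41 15/74 -15/148 30/1517

left sensor world pos  = (4, -1); dL² = 164
right sensor world pos = (-2, -1); dR² = 296
sL = 60/164 = 15/41
sR = 60/296 = 15/74
mL = 0·sL + -1/2·sR = -15/148
mR = -1/2·sL + 1·sR = 30/1517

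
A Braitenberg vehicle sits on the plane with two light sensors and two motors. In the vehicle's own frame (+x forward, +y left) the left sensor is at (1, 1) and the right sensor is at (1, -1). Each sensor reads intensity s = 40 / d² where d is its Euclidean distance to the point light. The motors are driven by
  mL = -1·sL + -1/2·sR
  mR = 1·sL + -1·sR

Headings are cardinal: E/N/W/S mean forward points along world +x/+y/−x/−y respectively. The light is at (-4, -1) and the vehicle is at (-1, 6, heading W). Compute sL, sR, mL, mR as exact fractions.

1 10/17 -22/17 7/17

left sensor world pos  = (-2, 5); dL² = 40
right sensor world pos = (-2, 7); dR² = 68
sL = 40/40 = 1
sR = 40/68 = 10/17
mL = -1·sL + -1/2·sR = -22/17
mR = 1·sL + -1·sR = 7/17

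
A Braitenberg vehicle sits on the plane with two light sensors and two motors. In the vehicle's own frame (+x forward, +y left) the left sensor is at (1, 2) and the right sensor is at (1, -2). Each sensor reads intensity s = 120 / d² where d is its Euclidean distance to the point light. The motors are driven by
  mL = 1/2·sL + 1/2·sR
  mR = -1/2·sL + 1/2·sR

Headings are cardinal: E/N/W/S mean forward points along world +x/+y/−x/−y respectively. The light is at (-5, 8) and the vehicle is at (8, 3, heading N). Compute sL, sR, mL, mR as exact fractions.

120/137 120/241 22680/33017 -6240/33017

left sensor world pos  = (6, 4); dL² = 137
right sensor world pos = (10, 4); dR² = 241
sL = 120/137 = 120/137
sR = 120/241 = 120/241
mL = 1/2·sL + 1/2·sR = 22680/33017
mR = -1/2·sL + 1/2·sR = -6240/33017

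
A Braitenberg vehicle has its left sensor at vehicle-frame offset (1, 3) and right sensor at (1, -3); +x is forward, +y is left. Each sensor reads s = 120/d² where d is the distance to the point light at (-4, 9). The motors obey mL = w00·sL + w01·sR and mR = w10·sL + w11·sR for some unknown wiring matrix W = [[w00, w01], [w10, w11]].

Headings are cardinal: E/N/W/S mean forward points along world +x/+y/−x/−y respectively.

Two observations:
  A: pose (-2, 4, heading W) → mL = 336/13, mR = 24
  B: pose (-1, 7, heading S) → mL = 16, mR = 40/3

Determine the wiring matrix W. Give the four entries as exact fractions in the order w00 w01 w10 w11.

1 1 0 1

obs A: pose=(-2,4,W) → sL=24/13, sR=24, mL=336/13, mR=24
obs B: pose=(-1,7,S) → sL=8/3, sR=40/3, mL=16, mR=40/3
sensor matrix S = [[24/13, 24], [8/3, 40/3]]; det S = -512/13
solve [mL_A; mL_B] = S·[w00; w01] and [mR_A; mR_B] = S·[w10; w11]:
  w00 = 1, w01 = 1, w10 = 0, w11 = 1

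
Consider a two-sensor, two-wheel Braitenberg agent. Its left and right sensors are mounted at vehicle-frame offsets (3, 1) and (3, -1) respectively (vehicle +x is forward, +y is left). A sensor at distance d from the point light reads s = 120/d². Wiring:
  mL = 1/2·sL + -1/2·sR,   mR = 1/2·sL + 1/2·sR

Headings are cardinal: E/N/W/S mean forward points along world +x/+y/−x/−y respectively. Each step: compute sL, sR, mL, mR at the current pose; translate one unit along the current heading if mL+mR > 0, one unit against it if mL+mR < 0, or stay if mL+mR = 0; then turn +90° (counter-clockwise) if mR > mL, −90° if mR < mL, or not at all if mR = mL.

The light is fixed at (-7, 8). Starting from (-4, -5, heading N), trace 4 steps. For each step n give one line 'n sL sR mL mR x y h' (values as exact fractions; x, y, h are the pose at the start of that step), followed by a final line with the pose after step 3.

0 15/13 30/29 45/754 825/754 -4 -5 N
1 120/169 120/121 -2880/20449 17400/20449 -4 -4 W
2 20/39 60/113 -40/4407 2300/4407 -5 -4 S
3 120/169 120/221 240/2873 1800/2873 -5 -5 E
final -4 -5 N

n=0: pose=(-4,-5,N); sL=15/13, sR=30/29; mL=45/754, mR=825/754; mL+mR=15/13 → advance +1; mR−mL=30/29 → turn +1·90°
n=1: pose=(-4,-4,W); sL=120/169, sR=120/121; mL=-2880/20449, mR=17400/20449; mL+mR=120/169 → advance +1; mR−mL=120/121 → turn +1·90°
n=2: pose=(-5,-4,S); sL=20/39, sR=60/113; mL=-40/4407, mR=2300/4407; mL+mR=20/39 → advance +1; mR−mL=60/113 → turn +1·90°
n=3: pose=(-5,-5,E); sL=120/169, sR=120/221; mL=240/2873, mR=1800/2873; mL+mR=120/169 → advance +1; mR−mL=120/221 → turn +1·90°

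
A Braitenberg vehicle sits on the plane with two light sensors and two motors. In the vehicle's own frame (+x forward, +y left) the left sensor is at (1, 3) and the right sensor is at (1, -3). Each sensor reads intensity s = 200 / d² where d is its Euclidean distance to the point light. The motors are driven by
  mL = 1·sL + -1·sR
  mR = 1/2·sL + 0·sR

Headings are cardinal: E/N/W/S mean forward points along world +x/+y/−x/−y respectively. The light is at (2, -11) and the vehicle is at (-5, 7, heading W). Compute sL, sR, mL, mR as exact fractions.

200/289 40/101 8640/29189 100/289

left sensor world pos  = (-6, 4); dL² = 289
right sensor world pos = (-6, 10); dR² = 505
sL = 200/289 = 200/289
sR = 200/505 = 40/101
mL = 1·sL + -1·sR = 8640/29189
mR = 1/2·sL + 0·sR = 100/289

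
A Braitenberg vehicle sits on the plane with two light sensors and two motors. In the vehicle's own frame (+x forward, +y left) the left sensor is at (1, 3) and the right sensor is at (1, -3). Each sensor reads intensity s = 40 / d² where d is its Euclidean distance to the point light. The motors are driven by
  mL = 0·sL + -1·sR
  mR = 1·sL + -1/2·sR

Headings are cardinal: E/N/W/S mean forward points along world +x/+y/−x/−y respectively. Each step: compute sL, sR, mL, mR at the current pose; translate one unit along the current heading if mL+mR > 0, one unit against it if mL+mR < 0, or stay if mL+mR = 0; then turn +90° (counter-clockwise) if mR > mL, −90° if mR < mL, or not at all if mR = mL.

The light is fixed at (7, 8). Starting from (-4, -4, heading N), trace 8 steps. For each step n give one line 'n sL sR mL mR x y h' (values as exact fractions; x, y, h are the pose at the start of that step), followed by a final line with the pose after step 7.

0 40/317 8/37 -8/37 212/11729 -4 -4 N
1 1/10 10/61 -10/61 11/610 -4 -5 W
2 8/49 8/73 -8/73 388/3577 -3 -5 S
3 20/81 20/153 -20/153 250/1377 -3 -4 E
4 8/53 40/157 -40/157 196/8321 -2 -4 N
5 10/89 1/5 -1/5 11/890 -2 -5 W
6 40/221 40/317 -40/317 8260/70057 -1 -5 S
7 4/13 20/137 -20/137 418/1781 -1 -4 E
final 0 -4 N

n=0: pose=(-4,-4,N); sL=40/317, sR=8/37; mL=-8/37, mR=212/11729; mL+mR=-2324/11729 → advance -1; mR−mL=2748/11729 → turn +1·90°
n=1: pose=(-4,-5,W); sL=1/10, sR=10/61; mL=-10/61, mR=11/610; mL+mR=-89/610 → advance -1; mR−mL=111/610 → turn +1·90°
n=2: pose=(-3,-5,S); sL=8/49, sR=8/73; mL=-8/73, mR=388/3577; mL+mR=-4/3577 → advance -1; mR−mL=780/3577 → turn +1·90°
n=3: pose=(-3,-4,E); sL=20/81, sR=20/153; mL=-20/153, mR=250/1377; mL+mR=70/1377 → advance +1; mR−mL=430/1377 → turn +1·90°
n=4: pose=(-2,-4,N); sL=8/53, sR=40/157; mL=-40/157, mR=196/8321; mL+mR=-1924/8321 → advance -1; mR−mL=2316/8321 → turn +1·90°
n=5: pose=(-2,-5,W); sL=10/89, sR=1/5; mL=-1/5, mR=11/890; mL+mR=-167/890 → advance -1; mR−mL=189/890 → turn +1·90°
n=6: pose=(-1,-5,S); sL=40/221, sR=40/317; mL=-40/317, mR=8260/70057; mL+mR=-580/70057 → advance -1; mR−mL=17100/70057 → turn +1·90°
n=7: pose=(-1,-4,E); sL=4/13, sR=20/137; mL=-20/137, mR=418/1781; mL+mR=158/1781 → advance +1; mR−mL=678/1781 → turn +1·90°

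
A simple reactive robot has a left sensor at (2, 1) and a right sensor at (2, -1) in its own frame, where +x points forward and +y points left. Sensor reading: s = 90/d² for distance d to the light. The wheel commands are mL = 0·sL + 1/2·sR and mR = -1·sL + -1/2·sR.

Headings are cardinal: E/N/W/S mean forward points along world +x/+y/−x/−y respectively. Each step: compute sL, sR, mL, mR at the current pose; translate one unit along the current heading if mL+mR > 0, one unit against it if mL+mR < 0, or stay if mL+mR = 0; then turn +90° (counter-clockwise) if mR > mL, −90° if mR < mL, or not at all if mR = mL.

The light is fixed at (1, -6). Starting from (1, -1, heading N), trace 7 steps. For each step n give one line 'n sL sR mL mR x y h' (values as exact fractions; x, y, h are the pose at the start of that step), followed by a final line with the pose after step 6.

0 9/5 9/5 9/10 -27/10 1 -1 N
1 90/29 90/13 45/13 -2475/377 1 -2 E
2 45/2 45/4 45/8 -225/8 0 -2 S
3 18/5 2 1 -23/5 0 -1 W
4 9/5 9/5 9/10 -27/10 1 -1 N
5 90/29 90/13 45/13 -2475/377 1 -2 E
6 45/2 45/4 45/8 -225/8 0 -2 S
final 0 -1 W

n=0: pose=(1,-1,N); sL=9/5, sR=9/5; mL=9/10, mR=-27/10; mL+mR=-9/5 → advance -1; mR−mL=-18/5 → turn -1·90°
n=1: pose=(1,-2,E); sL=90/29, sR=90/13; mL=45/13, mR=-2475/377; mL+mR=-90/29 → advance -1; mR−mL=-3780/377 → turn -1·90°
n=2: pose=(0,-2,S); sL=45/2, sR=45/4; mL=45/8, mR=-225/8; mL+mR=-45/2 → advance -1; mR−mL=-135/4 → turn -1·90°
n=3: pose=(0,-1,W); sL=18/5, sR=2; mL=1, mR=-23/5; mL+mR=-18/5 → advance -1; mR−mL=-28/5 → turn -1·90°
n=4: pose=(1,-1,N); sL=9/5, sR=9/5; mL=9/10, mR=-27/10; mL+mR=-9/5 → advance -1; mR−mL=-18/5 → turn -1·90°
n=5: pose=(1,-2,E); sL=90/29, sR=90/13; mL=45/13, mR=-2475/377; mL+mR=-90/29 → advance -1; mR−mL=-3780/377 → turn -1·90°
n=6: pose=(0,-2,S); sL=45/2, sR=45/4; mL=45/8, mR=-225/8; mL+mR=-45/2 → advance -1; mR−mL=-135/4 → turn -1·90°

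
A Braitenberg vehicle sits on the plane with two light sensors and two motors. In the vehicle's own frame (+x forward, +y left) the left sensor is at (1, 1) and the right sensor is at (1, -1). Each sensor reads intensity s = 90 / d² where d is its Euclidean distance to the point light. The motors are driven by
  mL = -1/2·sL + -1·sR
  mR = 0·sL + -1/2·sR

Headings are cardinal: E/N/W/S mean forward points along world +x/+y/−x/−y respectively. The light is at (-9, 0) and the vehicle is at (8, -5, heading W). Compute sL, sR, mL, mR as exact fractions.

left sensor world pos  = (7, -6); dL² = 292
right sensor world pos = (7, -4); dR² = 272
sL = 90/292 = 45/146
sR = 90/272 = 45/136
mL = -1/2·sL + -1·sR = -4815/9928
mR = 0·sL + -1/2·sR = -45/272

45/146 45/136 -4815/9928 -45/272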